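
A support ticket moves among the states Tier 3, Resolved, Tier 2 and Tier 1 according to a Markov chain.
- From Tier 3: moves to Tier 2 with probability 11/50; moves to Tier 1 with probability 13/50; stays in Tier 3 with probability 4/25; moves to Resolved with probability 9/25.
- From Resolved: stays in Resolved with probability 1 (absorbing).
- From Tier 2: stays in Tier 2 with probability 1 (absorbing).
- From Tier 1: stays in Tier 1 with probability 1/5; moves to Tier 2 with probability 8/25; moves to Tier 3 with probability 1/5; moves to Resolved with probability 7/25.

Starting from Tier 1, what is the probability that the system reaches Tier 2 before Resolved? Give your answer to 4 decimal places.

Let h(s) be the probability of absorption at Tier 2 starting from transient state s. Then h(Tier 2) = 1 and h(Resolved) = 0. By first-step analysis:
h(Tier 3) = 0.16·h(Tier 3) + 0.36·0 + 0.22·1 + 0.26·h(Tier 1)
h(Tier 1) = 0.2·h(Tier 3) + 0.28·0 + 0.32·1 + 0.2·h(Tier 1)
Solving: h(Tier 3) = 0.4181, h(Tier 1) = 0.5045.
Starting from Tier 1, the probability is 0.5045.

0.5045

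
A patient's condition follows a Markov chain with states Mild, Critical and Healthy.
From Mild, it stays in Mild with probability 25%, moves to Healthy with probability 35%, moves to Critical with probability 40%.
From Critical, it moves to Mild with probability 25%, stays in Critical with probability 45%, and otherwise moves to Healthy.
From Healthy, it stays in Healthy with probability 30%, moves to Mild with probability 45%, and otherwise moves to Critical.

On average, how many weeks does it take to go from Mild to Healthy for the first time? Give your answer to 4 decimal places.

Let t(s) be the expected number of weeks to first reach Healthy from state s, with t(Healthy) = 0. Conditioning on the first week:
t(Mild) = 1 + 0.25·t(Mild) + 0.4·t(Critical)
t(Critical) = 1 + 0.25·t(Mild) + 0.45·t(Critical)
Solving: t(Mild) = 3.0400, t(Critical) = 3.2000.
Expected weeks from Mild to Healthy: 3.0400.

3.0400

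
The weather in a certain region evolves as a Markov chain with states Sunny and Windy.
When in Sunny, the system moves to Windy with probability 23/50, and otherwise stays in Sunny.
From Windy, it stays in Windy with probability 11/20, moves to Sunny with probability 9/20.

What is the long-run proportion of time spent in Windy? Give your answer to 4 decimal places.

Let the stationary distribution be π with π = πP and π_1 + π_2 = 1.
π_1 = 0.54·π_1 + 0.45·π_2
Solving with the normalization constraint gives π = (0.4945, 0.5055).
So the stationary probability of Windy is 0.5055.

0.5055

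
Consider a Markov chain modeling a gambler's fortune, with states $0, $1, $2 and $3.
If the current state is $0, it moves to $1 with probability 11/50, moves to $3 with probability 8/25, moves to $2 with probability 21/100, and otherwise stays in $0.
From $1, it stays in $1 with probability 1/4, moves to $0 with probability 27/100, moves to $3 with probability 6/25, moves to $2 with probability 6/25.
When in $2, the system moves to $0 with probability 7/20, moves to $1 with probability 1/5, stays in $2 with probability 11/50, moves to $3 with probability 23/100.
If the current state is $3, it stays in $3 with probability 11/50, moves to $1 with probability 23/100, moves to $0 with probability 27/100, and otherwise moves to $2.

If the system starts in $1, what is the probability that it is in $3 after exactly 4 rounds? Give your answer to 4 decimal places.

0.2552

Propagate the distribution vector 4 rounds from $1.
After 0 rounds: (0.0000, 1.0000, 0.0000, 0.0000)
After 1 round: (0.2700, 0.2500, 0.2400, 0.2400)
After 2 rounds: (0.2838, 0.2251, 0.2367, 0.2544)
After 3 rounds: (0.2833, 0.2246, 0.2369, 0.2552)
After 4 rounds: (0.2833, 0.2246, 0.2370, 0.2552)
P(in $3 after 4 rounds) = 0.2552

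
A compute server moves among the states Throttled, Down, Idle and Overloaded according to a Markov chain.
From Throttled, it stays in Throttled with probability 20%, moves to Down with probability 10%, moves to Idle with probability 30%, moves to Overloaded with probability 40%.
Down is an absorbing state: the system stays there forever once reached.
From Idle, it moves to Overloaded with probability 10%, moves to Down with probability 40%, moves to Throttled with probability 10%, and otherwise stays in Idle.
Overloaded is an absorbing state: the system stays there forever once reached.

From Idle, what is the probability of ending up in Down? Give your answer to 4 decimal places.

0.7333

Let h(s) be the probability of absorption at Down starting from transient state s. Then h(Down) = 1 and h(Overloaded) = 0. By first-step analysis:
h(Throttled) = 0.2·h(Throttled) + 0.1·1 + 0.3·h(Idle) + 0.4·0
h(Idle) = 0.1·h(Throttled) + 0.4·1 + 0.4·h(Idle) + 0.1·0
Solving: h(Throttled) = 0.4000, h(Idle) = 0.7333.
Starting from Idle, the probability is 0.7333.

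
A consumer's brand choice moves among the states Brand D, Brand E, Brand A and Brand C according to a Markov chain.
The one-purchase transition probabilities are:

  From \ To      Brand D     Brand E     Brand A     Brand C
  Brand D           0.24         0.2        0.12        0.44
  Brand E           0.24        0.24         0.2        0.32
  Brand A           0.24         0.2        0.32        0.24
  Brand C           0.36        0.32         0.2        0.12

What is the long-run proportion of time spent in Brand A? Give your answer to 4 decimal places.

Let the stationary distribution be π with π = πP and π_1 + π_2 + π_3 + π_4 = 1.
π_1 = 0.24·π_1 + 0.24·π_2 + 0.24·π_3 + 0.36·π_4
π_2 = 0.2·π_1 + 0.24·π_2 + 0.2·π_3 + 0.32·π_4
π_3 = 0.12·π_1 + 0.2·π_2 + 0.32·π_3 + 0.2·π_4
Solving with the normalization constraint gives π = (0.2737, 0.2434, 0.2024, 0.2805).
So the stationary probability of Brand A is 0.2024.

0.2024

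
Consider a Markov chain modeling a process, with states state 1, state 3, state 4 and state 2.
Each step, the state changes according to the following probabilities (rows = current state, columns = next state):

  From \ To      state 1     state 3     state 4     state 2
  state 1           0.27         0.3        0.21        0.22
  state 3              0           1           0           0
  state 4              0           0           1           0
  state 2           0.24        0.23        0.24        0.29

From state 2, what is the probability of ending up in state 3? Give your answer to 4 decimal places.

Let h(s) be the probability of absorption at state 3 starting from transient state s. Then h(state 3) = 1 and h(state 4) = 0. By first-step analysis:
h(state 1) = 0.27·h(state 1) + 0.3·1 + 0.21·0 + 0.22·h(state 2)
h(state 2) = 0.24·h(state 1) + 0.23·1 + 0.24·0 + 0.29·h(state 2)
Solving: h(state 1) = 0.5663, h(state 2) = 0.5154.
Starting from state 2, the probability is 0.5154.

0.5154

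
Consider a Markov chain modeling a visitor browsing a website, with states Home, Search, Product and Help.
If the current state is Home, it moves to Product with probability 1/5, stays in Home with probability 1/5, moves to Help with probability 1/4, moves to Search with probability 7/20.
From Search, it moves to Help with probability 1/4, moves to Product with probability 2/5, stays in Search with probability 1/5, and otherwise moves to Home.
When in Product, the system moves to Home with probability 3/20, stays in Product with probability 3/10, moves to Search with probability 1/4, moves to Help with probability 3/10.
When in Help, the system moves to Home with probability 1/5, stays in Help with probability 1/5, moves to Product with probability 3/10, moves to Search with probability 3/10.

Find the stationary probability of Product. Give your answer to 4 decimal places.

0.3095

Let the stationary distribution be π with π = πP and π_1 + π_2 + π_3 + π_4 = 1.
π_1 = 0.2·π_1 + 0.15·π_2 + 0.15·π_3 + 0.2·π_4
π_2 = 0.35·π_1 + 0.2·π_2 + 0.25·π_3 + 0.3·π_4
π_3 = 0.2·π_1 + 0.4·π_2 + 0.3·π_3 + 0.3·π_4
Solving with the normalization constraint gives π = (0.1712, 0.2664, 0.3095, 0.2528).
So the stationary probability of Product is 0.3095.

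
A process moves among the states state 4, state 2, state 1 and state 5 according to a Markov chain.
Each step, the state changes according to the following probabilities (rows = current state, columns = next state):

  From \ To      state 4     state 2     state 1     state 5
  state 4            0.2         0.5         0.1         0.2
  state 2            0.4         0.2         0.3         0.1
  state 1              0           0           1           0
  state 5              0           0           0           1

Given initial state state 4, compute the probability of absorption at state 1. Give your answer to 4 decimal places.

Let h(s) be the probability of absorption at state 1 starting from transient state s. Then h(state 1) = 1 and h(state 5) = 0. By first-step analysis:
h(state 4) = 0.2·h(state 4) + 0.5·h(state 2) + 0.1·1 + 0.2·0
h(state 2) = 0.4·h(state 4) + 0.2·h(state 2) + 0.3·1 + 0.1·0
Solving: h(state 4) = 0.5227, h(state 2) = 0.6364.
Starting from state 4, the probability is 0.5227.

0.5227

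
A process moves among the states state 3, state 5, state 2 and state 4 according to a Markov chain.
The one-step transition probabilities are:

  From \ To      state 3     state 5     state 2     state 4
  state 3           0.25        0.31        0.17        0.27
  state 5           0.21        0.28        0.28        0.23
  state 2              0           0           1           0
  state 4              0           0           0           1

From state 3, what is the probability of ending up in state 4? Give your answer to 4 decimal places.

0.5595

Let h(s) be the probability of absorption at state 4 starting from transient state s. Then h(state 4) = 1 and h(state 2) = 0. By first-step analysis:
h(state 3) = 0.25·h(state 3) + 0.31·h(state 5) + 0.17·0 + 0.27·1
h(state 5) = 0.21·h(state 3) + 0.28·h(state 5) + 0.28·0 + 0.23·1
Solving: h(state 3) = 0.5595, h(state 5) = 0.4826.
Starting from state 3, the probability is 0.5595.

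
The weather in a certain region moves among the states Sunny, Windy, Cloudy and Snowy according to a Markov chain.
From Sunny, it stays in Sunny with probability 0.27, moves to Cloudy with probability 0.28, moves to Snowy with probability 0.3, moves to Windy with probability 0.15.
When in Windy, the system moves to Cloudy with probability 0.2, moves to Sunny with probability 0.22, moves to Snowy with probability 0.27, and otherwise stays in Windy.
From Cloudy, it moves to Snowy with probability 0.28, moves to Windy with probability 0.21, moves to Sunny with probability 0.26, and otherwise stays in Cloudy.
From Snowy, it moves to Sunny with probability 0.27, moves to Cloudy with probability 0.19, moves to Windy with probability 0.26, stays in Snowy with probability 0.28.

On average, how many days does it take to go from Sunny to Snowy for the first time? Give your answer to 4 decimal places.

Let t(s) be the expected number of days to first reach Snowy from state s, with t(Snowy) = 0. Conditioning on the first day:
t(Sunny) = 1 + 0.27·t(Sunny) + 0.15·t(Windy) + 0.28·t(Cloudy)
t(Windy) = 1 + 0.22·t(Sunny) + 0.31·t(Windy) + 0.2·t(Cloudy)
t(Cloudy) = 1 + 0.26·t(Sunny) + 0.21·t(Windy) + 0.25·t(Cloudy)
Solving: t(Sunny) = 3.4607, t(Windy) = 3.5772, t(Cloudy) = 3.5346.
Expected days from Sunny to Snowy: 3.4607.

3.4607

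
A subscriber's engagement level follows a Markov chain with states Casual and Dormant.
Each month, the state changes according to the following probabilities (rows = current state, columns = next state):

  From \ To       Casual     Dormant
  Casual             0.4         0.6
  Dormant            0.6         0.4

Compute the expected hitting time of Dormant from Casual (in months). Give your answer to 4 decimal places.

1.6667

Let t(s) be the expected number of months to first reach Dormant from state s, with t(Dormant) = 0. Conditioning on the first month:
t(Casual) = 1 + 0.4·t(Casual)
Solving: t(Casual) = 1.6667.
Expected months from Casual to Dormant: 1.6667.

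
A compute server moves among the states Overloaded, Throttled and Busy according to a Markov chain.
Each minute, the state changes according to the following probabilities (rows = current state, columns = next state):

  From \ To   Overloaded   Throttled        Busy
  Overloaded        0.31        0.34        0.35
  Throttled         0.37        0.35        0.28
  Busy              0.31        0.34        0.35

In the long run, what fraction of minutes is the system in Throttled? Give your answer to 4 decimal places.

Let the stationary distribution be π with π = πP and π_1 + π_2 + π_3 = 1.
π_1 = 0.31·π_1 + 0.37·π_2 + 0.31·π_3
π_2 = 0.34·π_1 + 0.35·π_2 + 0.34·π_3
Solving with the normalization constraint gives π = (0.3306, 0.3434, 0.3260).
So the stationary probability of Throttled is 0.3434.

0.3434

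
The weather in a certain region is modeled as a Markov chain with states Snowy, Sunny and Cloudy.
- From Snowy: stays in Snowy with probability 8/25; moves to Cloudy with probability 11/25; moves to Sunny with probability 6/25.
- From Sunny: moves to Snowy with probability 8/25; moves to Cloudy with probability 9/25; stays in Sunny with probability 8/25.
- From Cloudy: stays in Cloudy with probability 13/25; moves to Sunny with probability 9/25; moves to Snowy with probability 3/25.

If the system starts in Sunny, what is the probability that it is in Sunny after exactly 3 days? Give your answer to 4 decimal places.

Propagate the distribution vector 3 days from Sunny.
After 0 days: (0.0000, 1.0000, 0.0000)
After 1 day: (0.3200, 0.3200, 0.3600)
After 2 days: (0.2480, 0.3088, 0.4432)
After 3 days: (0.2314, 0.3179, 0.4508)
P(in Sunny after 3 days) = 0.3179

0.3179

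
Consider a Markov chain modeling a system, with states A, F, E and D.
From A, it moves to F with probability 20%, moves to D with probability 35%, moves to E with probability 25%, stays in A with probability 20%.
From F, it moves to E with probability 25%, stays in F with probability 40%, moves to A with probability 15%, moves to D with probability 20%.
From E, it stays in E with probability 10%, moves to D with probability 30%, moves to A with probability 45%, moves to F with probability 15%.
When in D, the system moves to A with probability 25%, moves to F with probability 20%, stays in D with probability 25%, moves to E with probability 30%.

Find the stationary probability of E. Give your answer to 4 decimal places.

Let the stationary distribution be π with π = πP and π_1 + π_2 + π_3 + π_4 = 1.
π_1 = 0.2·π_1 + 0.15·π_2 + 0.45·π_3 + 0.25·π_4
π_2 = 0.2·π_1 + 0.4·π_2 + 0.15·π_3 + 0.2·π_4
π_3 = 0.25·π_1 + 0.25·π_2 + 0.1·π_3 + 0.3·π_4
Solving with the normalization constraint gives π = (0.2593, 0.2357, 0.2294, 0.2756).
So the stationary probability of E is 0.2294.

0.2294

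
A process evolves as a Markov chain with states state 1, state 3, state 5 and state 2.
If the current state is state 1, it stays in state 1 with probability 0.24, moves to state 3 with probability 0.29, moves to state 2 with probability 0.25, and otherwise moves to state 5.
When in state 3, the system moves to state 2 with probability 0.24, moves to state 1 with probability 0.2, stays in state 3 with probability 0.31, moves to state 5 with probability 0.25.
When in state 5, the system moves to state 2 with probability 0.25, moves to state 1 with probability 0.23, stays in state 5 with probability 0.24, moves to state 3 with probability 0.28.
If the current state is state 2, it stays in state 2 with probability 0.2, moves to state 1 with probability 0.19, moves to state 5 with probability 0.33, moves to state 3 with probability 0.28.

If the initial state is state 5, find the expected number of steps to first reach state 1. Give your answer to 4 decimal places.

4.7186

Let t(s) be the expected number of steps to first reach state 1 from state s, with t(state 1) = 0. Conditioning on the first step:
t(state 3) = 1 + 0.31·t(state 3) + 0.25·t(state 5) + 0.24·t(state 2)
t(state 5) = 1 + 0.28·t(state 3) + 0.24·t(state 5) + 0.25·t(state 2)
t(state 2) = 1 + 0.28·t(state 3) + 0.33·t(state 5) + 0.2·t(state 2)
Solving: t(state 3) = 4.8627, t(state 5) = 4.7186, t(state 2) = 4.8984.
Expected steps from state 5 to state 1: 4.7186.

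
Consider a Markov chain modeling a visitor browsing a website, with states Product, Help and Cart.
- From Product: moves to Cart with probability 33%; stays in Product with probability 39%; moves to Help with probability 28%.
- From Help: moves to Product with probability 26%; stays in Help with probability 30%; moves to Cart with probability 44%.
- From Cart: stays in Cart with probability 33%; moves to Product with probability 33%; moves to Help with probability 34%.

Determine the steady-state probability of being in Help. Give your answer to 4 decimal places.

0.3080

Let the stationary distribution be π with π = πP and π_1 + π_2 + π_3 = 1.
π_1 = 0.39·π_1 + 0.26·π_2 + 0.33·π_3
π_2 = 0.28·π_1 + 0.3·π_2 + 0.34·π_3
Solving with the normalization constraint gives π = (0.3281, 0.3080, 0.3639).
So the stationary probability of Help is 0.3080.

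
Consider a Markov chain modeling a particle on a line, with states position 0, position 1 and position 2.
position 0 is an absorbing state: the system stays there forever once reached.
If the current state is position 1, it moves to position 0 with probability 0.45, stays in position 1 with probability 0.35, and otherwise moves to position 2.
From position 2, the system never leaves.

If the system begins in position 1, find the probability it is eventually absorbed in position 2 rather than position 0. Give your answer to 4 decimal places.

0.3077

Let h(s) be the probability of absorption at position 2 starting from transient state s. Then h(position 2) = 1 and h(position 0) = 0. By first-step analysis:
h(position 1) = 0.45·0 + 0.35·h(position 1) + 0.2·1
Solving: h(position 1) = 0.3077.
Starting from position 1, the probability is 0.3077.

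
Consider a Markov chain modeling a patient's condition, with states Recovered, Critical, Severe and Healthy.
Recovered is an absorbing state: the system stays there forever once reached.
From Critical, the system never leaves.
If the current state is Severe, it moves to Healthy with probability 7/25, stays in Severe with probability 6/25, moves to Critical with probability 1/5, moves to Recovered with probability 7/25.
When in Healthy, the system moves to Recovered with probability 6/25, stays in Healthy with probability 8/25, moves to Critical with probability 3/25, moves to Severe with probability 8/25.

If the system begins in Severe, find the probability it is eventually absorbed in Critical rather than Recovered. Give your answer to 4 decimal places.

Let h(s) be the probability of absorption at Critical starting from transient state s. Then h(Critical) = 1 and h(Recovered) = 0. By first-step analysis:
h(Severe) = 0.28·0 + 0.2·1 + 0.24·h(Severe) + 0.28·h(Healthy)
h(Healthy) = 0.24·0 + 0.12·1 + 0.32·h(Severe) + 0.32·h(Healthy)
Solving: h(Severe) = 0.3970, h(Healthy) = 0.3633.
Starting from Severe, the probability is 0.3970.

0.3970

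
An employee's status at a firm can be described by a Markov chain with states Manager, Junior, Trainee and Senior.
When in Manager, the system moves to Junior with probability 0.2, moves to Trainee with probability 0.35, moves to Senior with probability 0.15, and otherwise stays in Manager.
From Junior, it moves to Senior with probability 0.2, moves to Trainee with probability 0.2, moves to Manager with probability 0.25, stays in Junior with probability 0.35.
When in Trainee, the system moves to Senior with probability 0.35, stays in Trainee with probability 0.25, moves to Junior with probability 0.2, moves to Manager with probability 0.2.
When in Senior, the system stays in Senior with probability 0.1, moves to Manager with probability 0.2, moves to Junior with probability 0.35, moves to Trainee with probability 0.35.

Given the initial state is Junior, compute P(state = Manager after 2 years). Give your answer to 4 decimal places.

Propagate the distribution vector 2 years from Junior.
After 0 years: (0.0000, 1.0000, 0.0000, 0.0000)
After 1 year: (0.2500, 0.3500, 0.2000, 0.2000)
After 2 years: (0.2425, 0.2825, 0.2775, 0.1975)
P(in Manager after 2 years) = 0.2425

0.2425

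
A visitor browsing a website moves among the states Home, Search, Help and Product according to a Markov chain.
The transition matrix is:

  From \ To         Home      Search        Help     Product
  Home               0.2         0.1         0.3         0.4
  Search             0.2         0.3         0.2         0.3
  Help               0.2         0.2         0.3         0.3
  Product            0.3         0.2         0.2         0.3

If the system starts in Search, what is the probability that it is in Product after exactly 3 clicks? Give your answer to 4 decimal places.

Propagate the distribution vector 3 clicks from Search.
After 0 clicks: (0.0000, 1.0000, 0.0000, 0.0000)
After 1 click: (0.2000, 0.3000, 0.2000, 0.3000)
After 2 clicks: (0.2300, 0.2100, 0.2400, 0.3200)
After 3 clicks: (0.2320, 0.1980, 0.2470, 0.3230)
P(in Product after 3 clicks) = 0.3230

0.3230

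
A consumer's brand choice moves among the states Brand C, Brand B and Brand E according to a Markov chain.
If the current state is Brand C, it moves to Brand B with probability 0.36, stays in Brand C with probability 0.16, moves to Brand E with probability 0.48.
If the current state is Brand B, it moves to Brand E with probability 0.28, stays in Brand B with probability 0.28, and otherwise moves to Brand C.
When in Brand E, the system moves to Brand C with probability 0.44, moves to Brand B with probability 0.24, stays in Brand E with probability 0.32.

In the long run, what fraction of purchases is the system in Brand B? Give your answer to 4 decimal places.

Let the stationary distribution be π with π = πP and π_1 + π_2 + π_3 = 1.
π_1 = 0.16·π_1 + 0.44·π_2 + 0.44·π_3
π_2 = 0.36·π_1 + 0.28·π_2 + 0.24·π_3
Solving with the normalization constraint gives π = (0.3438, 0.2930, 0.3633).
So the stationary probability of Brand B is 0.2930.

0.2930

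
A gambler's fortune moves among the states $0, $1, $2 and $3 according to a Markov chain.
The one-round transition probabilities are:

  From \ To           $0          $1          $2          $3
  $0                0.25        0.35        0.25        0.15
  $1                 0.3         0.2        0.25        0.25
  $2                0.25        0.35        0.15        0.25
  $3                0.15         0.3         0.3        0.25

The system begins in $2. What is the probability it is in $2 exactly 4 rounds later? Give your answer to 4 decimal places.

Propagate the distribution vector 4 rounds from $2.
After 0 rounds: (0.0000, 0.0000, 1.0000, 0.0000)
After 1 round: (0.2500, 0.3500, 0.1500, 0.2500)
After 2 rounds: (0.2425, 0.2850, 0.2475, 0.2250)
After 3 rounds: (0.2418, 0.2960, 0.2365, 0.2258)
After 4 rounds: (0.2422, 0.2943, 0.2376, 0.2258)
P(in $2 after 4 rounds) = 0.2376

0.2376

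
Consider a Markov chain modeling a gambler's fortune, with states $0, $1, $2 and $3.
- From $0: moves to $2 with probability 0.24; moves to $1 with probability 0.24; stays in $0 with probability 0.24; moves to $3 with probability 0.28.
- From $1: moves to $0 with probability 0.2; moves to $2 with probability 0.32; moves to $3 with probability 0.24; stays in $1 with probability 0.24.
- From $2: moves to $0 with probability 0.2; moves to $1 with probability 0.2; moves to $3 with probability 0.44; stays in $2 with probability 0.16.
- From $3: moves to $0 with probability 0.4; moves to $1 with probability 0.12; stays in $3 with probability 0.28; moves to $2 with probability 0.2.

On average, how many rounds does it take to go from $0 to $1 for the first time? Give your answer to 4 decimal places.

5.1564

Let t(s) be the expected number of rounds to first reach $1 from state s, with t($1) = 0. Conditioning on the first round:
t($0) = 1 + 0.24·t($0) + 0.24·t($2) + 0.28·t($3)
t($2) = 1 + 0.2·t($0) + 0.16·t($2) + 0.44·t($3)
t($3) = 1 + 0.4·t($0) + 0.2·t($2) + 0.28·t($3)
Solving: t($0) = 5.1564, t($2) = 5.4374, t($3) = 5.7640.
Expected rounds from $0 to $1: 5.1564.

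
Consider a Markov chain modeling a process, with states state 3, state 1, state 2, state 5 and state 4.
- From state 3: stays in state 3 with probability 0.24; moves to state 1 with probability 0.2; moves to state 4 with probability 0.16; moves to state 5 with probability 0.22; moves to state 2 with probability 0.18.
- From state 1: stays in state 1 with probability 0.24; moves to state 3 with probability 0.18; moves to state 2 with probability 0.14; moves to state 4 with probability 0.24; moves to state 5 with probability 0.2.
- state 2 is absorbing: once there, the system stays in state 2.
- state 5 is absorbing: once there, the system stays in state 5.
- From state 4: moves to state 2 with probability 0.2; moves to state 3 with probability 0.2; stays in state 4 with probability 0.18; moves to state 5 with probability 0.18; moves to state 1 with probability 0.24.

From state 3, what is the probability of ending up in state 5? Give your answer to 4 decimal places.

Let h(s) be the probability of absorption at state 5 starting from transient state s. Then h(state 5) = 1 and h(state 2) = 0. By first-step analysis:
h(state 3) = 0.24·h(state 3) + 0.2·h(state 1) + 0.18·0 + 0.22·1 + 0.16·h(state 4)
h(state 1) = 0.18·h(state 3) + 0.24·h(state 1) + 0.14·0 + 0.2·1 + 0.24·h(state 4)
h(state 4) = 0.2·h(state 3) + 0.24·h(state 1) + 0.2·0 + 0.18·1 + 0.18·h(state 4)
Solving: h(state 3) = 0.5436, h(state 1) = 0.5543, h(state 4) = 0.5144.
Starting from state 3, the probability is 0.5436.

0.5436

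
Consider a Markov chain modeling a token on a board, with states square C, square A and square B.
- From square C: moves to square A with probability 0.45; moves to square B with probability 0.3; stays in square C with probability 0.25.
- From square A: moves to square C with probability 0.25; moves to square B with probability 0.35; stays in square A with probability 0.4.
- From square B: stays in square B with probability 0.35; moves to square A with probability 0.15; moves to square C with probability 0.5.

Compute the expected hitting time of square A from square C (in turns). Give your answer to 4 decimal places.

Let t(s) be the expected number of turns to first reach square A from state s, with t(square A) = 0. Conditioning on the first turn:
t(square C) = 1 + 0.25·t(square C) + 0.3·t(square B)
t(square B) = 1 + 0.5·t(square C) + 0.35·t(square B)
Solving: t(square C) = 2.8148, t(square B) = 3.7037.
Expected turns from square C to square A: 2.8148.

2.8148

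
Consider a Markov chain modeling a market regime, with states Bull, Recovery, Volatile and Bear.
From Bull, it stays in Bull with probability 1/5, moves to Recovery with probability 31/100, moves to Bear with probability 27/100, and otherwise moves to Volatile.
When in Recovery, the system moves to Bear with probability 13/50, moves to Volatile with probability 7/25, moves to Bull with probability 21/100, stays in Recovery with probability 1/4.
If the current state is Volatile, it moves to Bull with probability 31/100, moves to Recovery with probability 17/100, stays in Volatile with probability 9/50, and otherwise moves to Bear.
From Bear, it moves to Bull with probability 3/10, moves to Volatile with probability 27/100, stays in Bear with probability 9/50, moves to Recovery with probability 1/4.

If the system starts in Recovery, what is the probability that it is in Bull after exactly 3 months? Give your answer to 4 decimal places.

Propagate the distribution vector 3 months from Recovery.
After 0 months: (0.0000, 1.0000, 0.0000, 0.0000)
After 1 month: (0.2100, 0.2500, 0.2800, 0.2600)
After 2 months: (0.2593, 0.2402, 0.2368, 0.2637)
After 3 months: (0.2548, 0.2466, 0.2381, 0.2604)
P(in Bull after 3 months) = 0.2548

0.2548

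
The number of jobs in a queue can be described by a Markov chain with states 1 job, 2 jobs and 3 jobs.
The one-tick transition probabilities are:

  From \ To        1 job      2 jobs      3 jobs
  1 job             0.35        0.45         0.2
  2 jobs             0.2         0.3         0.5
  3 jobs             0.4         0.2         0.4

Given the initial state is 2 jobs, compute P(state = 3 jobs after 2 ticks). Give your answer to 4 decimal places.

Sum over the intermediate state after 1 tick:
P = P(2 jobs→1 job)·P(1 job→3 jobs) + P(2 jobs→2 jobs)·P(2 jobs→3 jobs) + P(2 jobs→3 jobs)·P(3 jobs→3 jobs)
  = 0.2×0.2 + 0.3×0.5 + 0.5×0.4
  = 0.0400 + 0.1500 + 0.2000 = 0.3900

0.3900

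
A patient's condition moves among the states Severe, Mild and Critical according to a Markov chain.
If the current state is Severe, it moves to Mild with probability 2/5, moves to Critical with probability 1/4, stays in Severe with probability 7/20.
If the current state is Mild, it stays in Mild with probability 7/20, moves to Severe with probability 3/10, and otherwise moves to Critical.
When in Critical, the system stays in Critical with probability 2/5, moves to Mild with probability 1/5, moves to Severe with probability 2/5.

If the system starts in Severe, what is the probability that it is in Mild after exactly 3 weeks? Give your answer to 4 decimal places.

0.3180

Propagate the distribution vector 3 weeks from Severe.
After 0 weeks: (1.0000, 0.0000, 0.0000)
After 1 week: (0.3500, 0.4000, 0.2500)
After 2 weeks: (0.3425, 0.3300, 0.3275)
After 3 weeks: (0.3499, 0.3180, 0.3321)
P(in Mild after 3 weeks) = 0.3180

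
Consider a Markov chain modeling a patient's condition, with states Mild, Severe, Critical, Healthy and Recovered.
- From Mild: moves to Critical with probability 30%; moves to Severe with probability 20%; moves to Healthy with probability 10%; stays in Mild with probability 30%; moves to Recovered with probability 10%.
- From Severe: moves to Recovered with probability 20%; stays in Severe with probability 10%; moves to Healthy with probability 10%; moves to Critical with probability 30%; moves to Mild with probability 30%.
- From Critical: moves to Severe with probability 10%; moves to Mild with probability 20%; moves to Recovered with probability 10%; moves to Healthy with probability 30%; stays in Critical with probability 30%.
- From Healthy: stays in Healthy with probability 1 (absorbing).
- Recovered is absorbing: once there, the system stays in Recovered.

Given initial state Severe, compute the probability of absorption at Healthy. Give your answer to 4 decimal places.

0.5281

Let h(s) be the probability of absorption at Healthy starting from transient state s. Then h(Healthy) = 1 and h(Recovered) = 0. By first-step analysis:
h(Mild) = 0.3·h(Mild) + 0.2·h(Severe) + 0.3·h(Critical) + 0.1·1 + 0.1·0
h(Severe) = 0.3·h(Mild) + 0.1·h(Severe) + 0.3·h(Critical) + 0.1·1 + 0.2·0
h(Critical) = 0.2·h(Mild) + 0.1·h(Severe) + 0.3·h(Critical) + 0.3·1 + 0.1·0
Solving: h(Mild) = 0.5809, h(Severe) = 0.5281, h(Critical) = 0.6700.
Starting from Severe, the probability is 0.5281.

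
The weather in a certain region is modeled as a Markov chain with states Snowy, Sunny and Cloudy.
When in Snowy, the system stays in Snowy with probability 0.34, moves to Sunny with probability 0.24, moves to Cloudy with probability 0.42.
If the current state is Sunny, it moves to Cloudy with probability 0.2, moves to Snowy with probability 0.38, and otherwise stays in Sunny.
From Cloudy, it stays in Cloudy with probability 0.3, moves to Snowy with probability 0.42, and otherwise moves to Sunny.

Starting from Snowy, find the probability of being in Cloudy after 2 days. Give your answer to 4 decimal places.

0.3168

Sum over the intermediate state after 1 day:
P = P(Snowy→Snowy)·P(Snowy→Cloudy) + P(Snowy→Sunny)·P(Sunny→Cloudy) + P(Snowy→Cloudy)·P(Cloudy→Cloudy)
  = 0.34×0.42 + 0.24×0.2 + 0.42×0.3
  = 0.1428 + 0.0480 + 0.1260 = 0.3168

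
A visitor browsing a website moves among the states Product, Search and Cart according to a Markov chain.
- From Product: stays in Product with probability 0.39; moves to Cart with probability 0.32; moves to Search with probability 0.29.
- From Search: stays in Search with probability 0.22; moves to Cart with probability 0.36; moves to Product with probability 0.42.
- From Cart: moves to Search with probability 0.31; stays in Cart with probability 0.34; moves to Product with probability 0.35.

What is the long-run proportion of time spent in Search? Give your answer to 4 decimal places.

0.2773

Let the stationary distribution be π with π = πP and π_1 + π_2 + π_3 = 1.
π_1 = 0.39·π_1 + 0.42·π_2 + 0.35·π_3
π_2 = 0.29·π_1 + 0.22·π_2 + 0.31·π_3
Solving with the normalization constraint gives π = (0.3848, 0.2773, 0.3379).
So the stationary probability of Search is 0.2773.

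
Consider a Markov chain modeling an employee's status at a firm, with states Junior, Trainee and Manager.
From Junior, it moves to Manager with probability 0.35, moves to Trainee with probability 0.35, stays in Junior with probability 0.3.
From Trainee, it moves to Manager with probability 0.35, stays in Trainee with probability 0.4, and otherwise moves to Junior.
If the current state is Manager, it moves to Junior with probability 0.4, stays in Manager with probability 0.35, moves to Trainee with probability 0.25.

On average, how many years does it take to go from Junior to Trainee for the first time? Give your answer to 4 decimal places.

3.1746

Let t(s) be the expected number of years to first reach Trainee from state s, with t(Trainee) = 0. Conditioning on the first year:
t(Junior) = 1 + 0.3·t(Junior) + 0.35·t(Manager)
t(Manager) = 1 + 0.4·t(Junior) + 0.35·t(Manager)
Solving: t(Junior) = 3.1746, t(Manager) = 3.4921.
Expected years from Junior to Trainee: 3.1746.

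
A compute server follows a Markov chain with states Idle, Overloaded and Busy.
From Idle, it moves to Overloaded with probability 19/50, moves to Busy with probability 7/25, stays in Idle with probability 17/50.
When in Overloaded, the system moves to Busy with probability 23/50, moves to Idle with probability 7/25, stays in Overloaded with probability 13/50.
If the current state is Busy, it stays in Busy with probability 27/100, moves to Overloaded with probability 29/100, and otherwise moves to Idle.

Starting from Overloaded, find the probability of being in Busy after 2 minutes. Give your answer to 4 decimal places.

Sum over the intermediate state after 1 minute:
P = P(Overloaded→Idle)·P(Idle→Busy) + P(Overloaded→Overloaded)·P(Overloaded→Busy) + P(Overloaded→Busy)·P(Busy→Busy)
  = 0.28×0.28 + 0.26×0.46 + 0.46×0.27
  = 0.0784 + 0.1196 + 0.1242 = 0.3222

0.3222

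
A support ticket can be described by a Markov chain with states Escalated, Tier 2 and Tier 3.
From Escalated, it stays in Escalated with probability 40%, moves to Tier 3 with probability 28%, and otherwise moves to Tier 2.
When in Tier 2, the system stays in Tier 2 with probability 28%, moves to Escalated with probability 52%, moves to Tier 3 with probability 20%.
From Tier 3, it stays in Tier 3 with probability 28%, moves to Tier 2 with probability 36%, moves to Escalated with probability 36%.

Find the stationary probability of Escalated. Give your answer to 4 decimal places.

Let the stationary distribution be π with π = πP and π_1 + π_2 + π_3 = 1.
π_1 = 0.4·π_1 + 0.52·π_2 + 0.36·π_3
π_2 = 0.32·π_1 + 0.28·π_2 + 0.36·π_3
Solving with the normalization constraint gives π = (0.4279, 0.3175, 0.2546).
So the stationary probability of Escalated is 0.4279.

0.4279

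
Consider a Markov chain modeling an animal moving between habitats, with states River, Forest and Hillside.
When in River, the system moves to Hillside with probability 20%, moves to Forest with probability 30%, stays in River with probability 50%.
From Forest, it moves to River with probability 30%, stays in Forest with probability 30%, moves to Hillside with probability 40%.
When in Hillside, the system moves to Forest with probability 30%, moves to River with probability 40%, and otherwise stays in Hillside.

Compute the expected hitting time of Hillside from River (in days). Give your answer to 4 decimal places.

Let t(s) be the expected number of days to first reach Hillside from state s, with t(Hillside) = 0. Conditioning on the first day:
t(River) = 1 + 0.5·t(River) + 0.3·t(Forest)
t(Forest) = 1 + 0.3·t(River) + 0.3·t(Forest)
Solving: t(River) = 3.8462, t(Forest) = 3.0769.
Expected days from River to Hillside: 3.8462.

3.8462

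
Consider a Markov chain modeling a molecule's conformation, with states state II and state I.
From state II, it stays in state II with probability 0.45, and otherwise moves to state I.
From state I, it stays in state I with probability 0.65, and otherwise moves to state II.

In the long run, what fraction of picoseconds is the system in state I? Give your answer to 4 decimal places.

0.6111

Let the stationary distribution be π with π = πP and π_1 + π_2 = 1.
π_1 = 0.45·π_1 + 0.35·π_2
Solving with the normalization constraint gives π = (0.3889, 0.6111).
So the stationary probability of state I is 0.6111.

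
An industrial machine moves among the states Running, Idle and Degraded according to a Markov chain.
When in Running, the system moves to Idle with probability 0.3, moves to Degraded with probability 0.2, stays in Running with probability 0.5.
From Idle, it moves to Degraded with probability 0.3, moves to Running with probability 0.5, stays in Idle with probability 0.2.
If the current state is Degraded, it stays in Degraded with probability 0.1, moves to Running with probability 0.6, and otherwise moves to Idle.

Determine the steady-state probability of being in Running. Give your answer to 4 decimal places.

Let the stationary distribution be π with π = πP and π_1 + π_2 + π_3 = 1.
π_1 = 0.5·π_1 + 0.5·π_2 + 0.6·π_3
π_2 = 0.3·π_1 + 0.2·π_2 + 0.3·π_3
Solving with the normalization constraint gives π = (0.5207, 0.2727, 0.2066).
So the stationary probability of Running is 0.5207.

0.5207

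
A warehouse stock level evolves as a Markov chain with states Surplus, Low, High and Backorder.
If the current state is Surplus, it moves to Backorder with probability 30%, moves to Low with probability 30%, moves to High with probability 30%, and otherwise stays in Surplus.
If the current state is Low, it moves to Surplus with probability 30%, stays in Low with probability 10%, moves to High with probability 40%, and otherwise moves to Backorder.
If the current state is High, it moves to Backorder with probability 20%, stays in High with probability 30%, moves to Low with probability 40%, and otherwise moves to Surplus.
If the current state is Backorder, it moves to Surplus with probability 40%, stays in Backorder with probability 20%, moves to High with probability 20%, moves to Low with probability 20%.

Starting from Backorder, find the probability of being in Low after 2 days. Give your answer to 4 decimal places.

Propagate the distribution vector 2 days from Backorder.
After 0 days: (0.0000, 0.0000, 0.0000, 1.0000)
After 1 day: (0.4000, 0.2000, 0.2000, 0.2000)
After 2 days: (0.2000, 0.2600, 0.3000, 0.2400)
P(in Low after 2 days) = 0.2600

0.2600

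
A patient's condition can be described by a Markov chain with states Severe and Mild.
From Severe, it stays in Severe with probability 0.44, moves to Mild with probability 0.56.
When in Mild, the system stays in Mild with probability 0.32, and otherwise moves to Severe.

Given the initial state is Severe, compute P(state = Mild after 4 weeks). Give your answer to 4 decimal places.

0.4501

Propagate the distribution vector 4 weeks from Severe.
After 0 weeks: (1.0000, 0.0000)
After 1 week: (0.4400, 0.5600)
After 2 weeks: (0.5744, 0.4256)
After 3 weeks: (0.5421, 0.4579)
After 4 weeks: (0.5499, 0.4501)
P(in Mild after 4 weeks) = 0.4501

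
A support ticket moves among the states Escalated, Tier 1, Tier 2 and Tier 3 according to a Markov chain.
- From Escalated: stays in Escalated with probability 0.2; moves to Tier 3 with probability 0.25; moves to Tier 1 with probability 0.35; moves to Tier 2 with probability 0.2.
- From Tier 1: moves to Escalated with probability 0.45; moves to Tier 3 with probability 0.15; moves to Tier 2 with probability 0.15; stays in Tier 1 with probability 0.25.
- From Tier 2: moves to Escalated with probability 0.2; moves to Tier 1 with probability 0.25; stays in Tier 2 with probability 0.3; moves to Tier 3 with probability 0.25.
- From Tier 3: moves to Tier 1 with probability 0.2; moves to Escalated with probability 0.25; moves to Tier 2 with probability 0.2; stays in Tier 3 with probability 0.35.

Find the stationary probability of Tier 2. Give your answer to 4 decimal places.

Let the stationary distribution be π with π = πP and π_1 + π_2 + π_3 + π_4 = 1.
π_1 = 0.2·π_1 + 0.45·π_2 + 0.2·π_3 + 0.25·π_4
π_2 = 0.35·π_1 + 0.25·π_2 + 0.25·π_3 + 0.2·π_4
π_3 = 0.2·π_1 + 0.15·π_2 + 0.3·π_3 + 0.2·π_4
Solving with the normalization constraint gives π = (0.2788, 0.2655, 0.2075, 0.2483).
So the stationary probability of Tier 2 is 0.2075.

0.2075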